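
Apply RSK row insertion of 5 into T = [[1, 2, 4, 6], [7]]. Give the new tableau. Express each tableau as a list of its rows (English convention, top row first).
In row 1, 5 replaces 6 (the leftmost entry greater than 5); 6 is bumped to row 2. In row 2, 6 replaces 7 (the leftmost entry greater than 6); 7 is bumped to row 3. 7 starts a new row 3. The new tableau is [[1, 2, 4, 5], [6], [7]].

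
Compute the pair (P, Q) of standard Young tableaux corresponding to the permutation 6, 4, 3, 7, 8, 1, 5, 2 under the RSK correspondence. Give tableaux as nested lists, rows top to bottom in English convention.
Insert each entry of the permutation into P by Schensted row insertion, recording in Q the position of each new cell.

After inserting 6: P = [[6]].
After inserting 4: P = [[4], [6]].
After inserting 3: P = [[3], [4], [6]].
After inserting 7: P = [[3, 7], [4], [6]].
After inserting 8: P = [[3, 7, 8], [4], [6]].
After inserting 1: P = [[1, 7, 8], [3], [4], [6]].
After inserting 5: P = [[1, 5, 8], [3, 7], [4], [6]].
After inserting 2: P = [[1, 2, 8], [3, 5], [4, 7], [6]].

So P = [[1, 2, 8], [3, 5], [4, 7], [6]], Q = [[1, 4, 5], [2, 7], [3, 8], [6]].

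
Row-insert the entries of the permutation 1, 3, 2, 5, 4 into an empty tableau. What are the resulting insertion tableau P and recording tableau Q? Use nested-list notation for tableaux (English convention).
P = [[1, 2, 4], [3, 5]], Q = [[1, 2, 4], [3, 5]]

Insert each entry of the permutation into P by Schensted row insertion, recording in Q the position of each new cell.

Insert 1: appended to row 1. P = [[1]].
Insert 3: appended to row 1. P = [[1, 3]].
Insert 2: 2 bumps 3 from row 1; 3 starts row 2. P = [[1, 2], [3]].
Insert 5: appended to row 1. P = [[1, 2, 5], [3]].
Insert 4: 4 bumps 5 from row 1; 5 appends to row 2. P = [[1, 2, 4], [3, 5]].

So P = [[1, 2, 4], [3, 5]], Q = [[1, 2, 4], [3, 5]].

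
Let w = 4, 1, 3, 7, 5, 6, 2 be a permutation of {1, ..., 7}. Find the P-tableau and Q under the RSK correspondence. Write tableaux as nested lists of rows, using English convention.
Insert each entry of the permutation into P by Schensted row insertion, recording in Q the position of each new cell.

Insert 4: appended to row 1. P = [[4]].
Insert 1: 1 bumps 4 from row 1; 4 starts row 2. P = [[1], [4]].
Insert 3: appended to row 1. P = [[1, 3], [4]].
Insert 7: appended to row 1. P = [[1, 3, 7], [4]].
Insert 5: 5 bumps 7 from row 1; 7 appends to row 2. P = [[1, 3, 5], [4, 7]].
Insert 6: appended to row 1. P = [[1, 3, 5, 6], [4, 7]].
Insert 2: 2 bumps 3 from row 1; 3 bumps 4 from row 2; 4 starts row 3. P = [[1, 2, 5, 6], [3, 7], [4]].

So P = [[1, 2, 5, 6], [3, 7], [4]], Q = [[1, 3, 4, 6], [2, 5], [7]].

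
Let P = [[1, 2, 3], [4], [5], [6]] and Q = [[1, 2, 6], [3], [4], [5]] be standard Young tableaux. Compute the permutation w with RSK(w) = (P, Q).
Reverse the RSK construction: for i from n down to 1, find the cell of Q containing i, remove the entry at that cell from P, and reverse-bump it up through P; the value ejected from row 1 is w(i).

Step i=6: Q has 6 at row 1, column 3; remove that cell from P, ejecting 3. So w(6) = 3. P is now [[1, 2], [4], [5], [6]].
Step i=5: Q has 5 at row 4, column 1; remove 6 from row 4 of P and reverse-bump: 6 enters row 3 and ejects 5; 5 enters row 2 and ejects 4; 4 enters row 1 and ejects 2. So w(5) = 2. P is now [[1, 4], [5], [6]].
Step i=4: Q has 4 at row 3, column 1; remove 6 from row 3 of P and reverse-bump: 6 enters row 2 and ejects 5; 5 enters row 1 and ejects 4. So w(4) = 4. P is now [[1, 5], [6]].
Step i=3: Q has 3 at row 2, column 1; remove 6 from row 2 of P and reverse-bump: 6 enters row 1 and ejects 5. So w(3) = 5. P is now [[1, 6]].
Step i=2: Q has 2 at row 1, column 2; remove that cell from P, ejecting 6. So w(2) = 6. P is now [[1]].
Step i=1: Q has 1 at row 1, column 1; remove that cell from P, ejecting 1. So w(1) = 1. P is now [].

So w = 1 6 5 4 2 3.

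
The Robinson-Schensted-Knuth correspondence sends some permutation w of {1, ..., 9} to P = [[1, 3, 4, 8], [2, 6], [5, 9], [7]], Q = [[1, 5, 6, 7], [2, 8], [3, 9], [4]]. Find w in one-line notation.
Reverse the RSK construction: for i from n down to 1, find the cell of Q containing i, remove the entry at that cell from P, and reverse-bump it up through P; the value ejected from row 1 is w(i).

Step i=9: Q has 9 at row 3, column 2; remove 9 from row 3 of P and reverse-bump: 9 enters row 2 and ejects 6; 6 enters row 1 and ejects 4. So w(9) = 4. P is now [[1, 3, 6, 8], [2, 9], [5], [7]].
Step i=8: Q has 8 at row 2, column 2; remove 9 from row 2 of P and reverse-bump: 9 enters row 1 and ejects 8. So w(8) = 8. P is now [[1, 3, 6, 9], [2], [5], [7]].
Step i=7: Q has 7 at row 1, column 4; remove that cell from P, ejecting 9. So w(7) = 9. P is now [[1, 3, 6], [2], [5], [7]].
Step i=6: Q has 6 at row 1, column 3; remove that cell from P, ejecting 6. So w(6) = 6. P is now [[1, 3], [2], [5], [7]].
Step i=5: Q has 5 at row 1, column 2; remove that cell from P, ejecting 3. So w(5) = 3. P is now [[1], [2], [5], [7]].
Step i=4: Q has 4 at row 4, column 1; remove 7 from row 4 of P and reverse-bump: 7 enters row 3 and ejects 5; 5 enters row 2 and ejects 2; 2 enters row 1 and ejects 1. So w(4) = 1. P is now [[2], [5], [7]].
Step i=3: Q has 3 at row 3, column 1; remove 7 from row 3 of P and reverse-bump: 7 enters row 2 and ejects 5; 5 enters row 1 and ejects 2. So w(3) = 2. P is now [[5], [7]].
Step i=2: Q has 2 at row 2, column 1; remove 7 from row 2 of P and reverse-bump: 7 enters row 1 and ejects 5. So w(2) = 5. P is now [[7]].
Step i=1: Q has 1 at row 1, column 1; remove that cell from P, ejecting 7. So w(1) = 7. P is now [].

So w = 7 5 2 1 3 6 9 8 4.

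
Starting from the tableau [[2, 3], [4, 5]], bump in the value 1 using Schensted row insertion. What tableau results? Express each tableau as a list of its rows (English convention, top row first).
[[1, 3], [2, 5], [4]]

In row 1, 1 replaces 2 (the leftmost entry greater than 1); 2 is bumped to row 2. In row 2, 2 replaces 4 (the leftmost entry greater than 2); 4 is bumped to row 3. 4 starts a new row 3. The new tableau is [[1, 3], [2, 5], [4]].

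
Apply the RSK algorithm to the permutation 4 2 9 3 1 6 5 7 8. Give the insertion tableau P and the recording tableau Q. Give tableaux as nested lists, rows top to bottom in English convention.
P = [[1, 3, 5, 7, 8], [2, 6], [4, 9]], Q = [[1, 3, 6, 8, 9], [2, 4], [5, 7]]

Insert each entry of the permutation into P by Schensted row insertion, recording in Q the position of each new cell.

Insert 4: appended to row 1. P = [[4]].
Insert 2: 2 bumps 4 from row 1; 4 starts row 2. P = [[2], [4]].
Insert 9: appended to row 1. P = [[2, 9], [4]].
Insert 3: 3 bumps 9 from row 1; 9 appends to row 2. P = [[2, 3], [4, 9]].
Insert 1: 1 bumps 2 from row 1; 2 bumps 4 from row 2; 4 starts row 3. P = [[1, 3], [2, 9], [4]].
Insert 6: appended to row 1. P = [[1, 3, 6], [2, 9], [4]].
Insert 5: 5 bumps 6 from row 1; 6 bumps 9 from row 2; 9 appends to row 3. P = [[1, 3, 5], [2, 6], [4, 9]].
Insert 7: appended to row 1. P = [[1, 3, 5, 7], [2, 6], [4, 9]].
Insert 8: appended to row 1. P = [[1, 3, 5, 7, 8], [2, 6], [4, 9]].

So P = [[1, 3, 5, 7, 8], [2, 6], [4, 9]], Q = [[1, 3, 6, 8, 9], [2, 4], [5, 7]].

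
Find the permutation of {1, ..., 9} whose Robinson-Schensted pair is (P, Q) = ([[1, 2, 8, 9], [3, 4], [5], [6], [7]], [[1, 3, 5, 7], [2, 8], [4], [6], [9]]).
7 3 6 5 8 1 9 4 2

Reverse the RSK construction: for i from n down to 1, find the cell of Q containing i, remove the entry at that cell from P, and reverse-bump it up through P; the value ejected from row 1 is w(i).

Step i=9: Q has 9 at row 5, column 1; remove 7 from row 5 of P and reverse-bump: 7 enters row 4 and ejects 6; 6 enters row 3 and ejects 5; 5 enters row 2 and ejects 4; 4 enters row 1 and ejects 2. So w(9) = 2. P is now [[1, 4, 8, 9], [3, 5], [6], [7]].
Step i=8: Q has 8 at row 2, column 2; remove 5 from row 2 of P and reverse-bump: 5 enters row 1 and ejects 4. So w(8) = 4. P is now [[1, 5, 8, 9], [3], [6], [7]].
Step i=7: Q has 7 at row 1, column 4; remove that cell from P, ejecting 9. So w(7) = 9. P is now [[1, 5, 8], [3], [6], [7]].
Step i=6: Q has 6 at row 4, column 1; remove 7 from row 4 of P and reverse-bump: 7 enters row 3 and ejects 6; 6 enters row 2 and ejects 3; 3 enters row 1 and ejects 1. So w(6) = 1. P is now [[3, 5, 8], [6], [7]].
Step i=5: Q has 5 at row 1, column 3; remove that cell from P, ejecting 8. So w(5) = 8. P is now [[3, 5], [6], [7]].
Step i=4: Q has 4 at row 3, column 1; remove 7 from row 3 of P and reverse-bump: 7 enters row 2 and ejects 6; 6 enters row 1 and ejects 5. So w(4) = 5. P is now [[3, 6], [7]].
Step i=3: Q has 3 at row 1, column 2; remove that cell from P, ejecting 6. So w(3) = 6. P is now [[3], [7]].
Step i=2: Q has 2 at row 2, column 1; remove 7 from row 2 of P and reverse-bump: 7 enters row 1 and ejects 3. So w(2) = 3. P is now [[7]].
Step i=1: Q has 1 at row 1, column 1; remove that cell from P, ejecting 7. So w(1) = 7. P is now [].

So w = 7 3 6 5 8 1 9 4 2.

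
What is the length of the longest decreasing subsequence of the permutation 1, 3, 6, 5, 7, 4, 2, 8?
4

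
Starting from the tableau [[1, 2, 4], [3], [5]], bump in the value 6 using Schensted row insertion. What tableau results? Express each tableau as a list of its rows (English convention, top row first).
6 is larger than every entry of row 1, so it is appended to row 1. The new tableau is [[1, 2, 4, 6], [3], [5]].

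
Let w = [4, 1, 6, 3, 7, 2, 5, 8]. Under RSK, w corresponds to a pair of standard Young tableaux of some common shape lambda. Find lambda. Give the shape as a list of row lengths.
[4, 3, 1]

Row-insert each entry into an empty tableau.

After inserting 4: P = [[4]].
After inserting 1: P = [[1], [4]].
After inserting 6: P = [[1, 6], [4]].
After inserting 3: P = [[1, 3], [4, 6]].
After inserting 7: P = [[1, 3, 7], [4, 6]].
After inserting 2: P = [[1, 2, 7], [3, 6], [4]].
After inserting 5: P = [[1, 2, 5], [3, 6, 7], [4]].
After inserting 8: P = [[1, 2, 5, 8], [3, 6, 7], [4]].

The final insertion tableau P = [[1, 2, 5, 8], [3, 6, 7], [4]] has shape [4, 3, 1].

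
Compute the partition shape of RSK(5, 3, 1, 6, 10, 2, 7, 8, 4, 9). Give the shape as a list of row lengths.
[5, 3, 2]

Row-insert each entry into an empty tableau.

After inserting 5: P = [[5]].
After inserting 3: P = [[3], [5]].
After inserting 1: P = [[1], [3], [5]].
After inserting 6: P = [[1, 6], [3], [5]].
After inserting 10: P = [[1, 6, 10], [3], [5]].
After inserting 2: P = [[1, 2, 10], [3, 6], [5]].
After inserting 7: P = [[1, 2, 7], [3, 6, 10], [5]].
After inserting 8: P = [[1, 2, 7, 8], [3, 6, 10], [5]].
After inserting 4: P = [[1, 2, 4, 8], [3, 6, 7], [5, 10]].
After inserting 9: P = [[1, 2, 4, 8, 9], [3, 6, 7], [5, 10]].

The final insertion tableau P = [[1, 2, 4, 8, 9], [3, 6, 7], [5, 10]] has shape [5, 3, 2].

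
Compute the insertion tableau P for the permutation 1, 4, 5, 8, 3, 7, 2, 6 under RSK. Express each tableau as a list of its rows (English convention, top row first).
P = [[1, 2, 5, 6], [3, 7], [4, 8]]

Insert 1: appended to row 1. P = [[1]].
Insert 4: appended to row 1. P = [[1, 4]].
Insert 5: appended to row 1. P = [[1, 4, 5]].
Insert 8: appended to row 1. P = [[1, 4, 5, 8]].
Insert 3: 3 bumps 4 from row 1; 4 starts row 2. P = [[1, 3, 5, 8], [4]].
Insert 7: 7 bumps 8 from row 1; 8 appends to row 2. P = [[1, 3, 5, 7], [4, 8]].
Insert 2: 2 bumps 3 from row 1; 3 bumps 4 from row 2; 4 starts row 3. P = [[1, 2, 5, 7], [3, 8], [4]].
Insert 6: 6 bumps 7 from row 1; 7 bumps 8 from row 2; 8 appends to row 3. P = [[1, 2, 5, 6], [3, 7], [4, 8]].

So P = [[1, 2, 5, 6], [3, 7], [4, 8]].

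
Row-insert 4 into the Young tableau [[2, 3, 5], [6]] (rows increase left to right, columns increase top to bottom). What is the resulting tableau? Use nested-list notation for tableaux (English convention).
In row 1, 4 replaces 5 (the leftmost entry greater than 4); 5 is bumped to row 2. In row 2, 5 replaces 6 (the leftmost entry greater than 5); 6 is bumped to row 3. 6 starts a new row 3. The new tableau is [[2, 3, 4], [5], [6]].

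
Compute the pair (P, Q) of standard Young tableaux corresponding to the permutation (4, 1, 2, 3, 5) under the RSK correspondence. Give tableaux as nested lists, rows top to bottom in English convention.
P = [[1, 2, 3, 5], [4]], Q = [[1, 3, 4, 5], [2]]

Insert each entry of the permutation into P by Schensted row insertion, recording in Q the position of each new cell.

Insert 4: appended to row 1. P = [[4]], Q = [[1]].
Insert 1: 1 bumps 4 from row 1; 4 starts row 2. P = [[1], [4]], Q = [[1], [2]].
Insert 2: appended to row 1. P = [[1, 2], [4]], Q = [[1, 3], [2]].
Insert 3: appended to row 1. P = [[1, 2, 3], [4]], Q = [[1, 3, 4], [2]].
Insert 5: appended to row 1. P = [[1, 2, 3, 5], [4]], Q = [[1, 3, 4, 5], [2]].

So P = [[1, 2, 3, 5], [4]], Q = [[1, 3, 4, 5], [2]].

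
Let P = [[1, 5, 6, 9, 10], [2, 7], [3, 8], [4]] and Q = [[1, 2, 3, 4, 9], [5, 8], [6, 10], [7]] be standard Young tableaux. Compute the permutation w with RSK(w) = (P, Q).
4 5 8 9 3 2 1 7 10 6

Reverse RSK: for i = n, n-1, ..., 1, locate i in Q, remove the corresponding corner cell from P, and reverse-bump its entry up through P; the value ejected from row 1 is w(i).

So w = 4 5 8 9 3 2 1 7 10 6.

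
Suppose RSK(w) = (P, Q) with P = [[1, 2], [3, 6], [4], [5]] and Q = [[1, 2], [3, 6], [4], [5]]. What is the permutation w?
Reverse the RSK construction: for i from n down to 1, find the cell of Q containing i, remove the entry at that cell from P, and reverse-bump it up through P; the value ejected from row 1 is w(i).

Step i=6: Q has 6 at row 2, column 2; remove 6 from row 2 of P and reverse-bump: 6 enters row 1 and ejects 2. So w(6) = 2. P is now [[1, 6], [3], [4], [5]].
Step i=5: Q has 5 at row 4, column 1; remove 5 from row 4 of P and reverse-bump: 5 enters row 3 and ejects 4; 4 enters row 2 and ejects 3; 3 enters row 1 and ejects 1. So w(5) = 1. P is now [[3, 6], [4], [5]].
Step i=4: Q has 4 at row 3, column 1; remove 5 from row 3 of P and reverse-bump: 5 enters row 2 and ejects 4; 4 enters row 1 and ejects 3. So w(4) = 3. P is now [[4, 6], [5]].
Step i=3: Q has 3 at row 2, column 1; remove 5 from row 2 of P and reverse-bump: 5 enters row 1 and ejects 4. So w(3) = 4. P is now [[5, 6]].
Step i=2: Q has 2 at row 1, column 2; remove that cell from P, ejecting 6. So w(2) = 6. P is now [[5]].
Step i=1: Q has 1 at row 1, column 1; remove that cell from P, ejecting 5. So w(1) = 5. P is now [].

So w = 5 6 4 3 1 2.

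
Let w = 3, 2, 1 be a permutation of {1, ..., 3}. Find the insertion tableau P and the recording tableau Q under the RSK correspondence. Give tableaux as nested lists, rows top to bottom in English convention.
Insert each entry of the permutation into P by Schensted row insertion, recording in Q the position of each new cell.

Insert 3: appended to row 1. P = [[3]], Q = [[1]].
Insert 2: 2 bumps 3 from row 1; 3 starts row 2. P = [[2], [3]], Q = [[1], [2]].
Insert 1: 1 bumps 2 from row 1; 2 bumps 3 from row 2; 3 starts row 3. P = [[1], [2], [3]], Q = [[1], [2], [3]].

So P = [[1], [2], [3]], Q = [[1], [2], [3]].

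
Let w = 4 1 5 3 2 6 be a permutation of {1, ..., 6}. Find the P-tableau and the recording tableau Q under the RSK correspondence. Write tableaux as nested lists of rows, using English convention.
P = [[1, 2, 6], [3, 5], [4]], Q = [[1, 3, 6], [2, 4], [5]]

Insert each entry of the permutation into P by Schensted row insertion, recording in Q the position of each new cell.

Insert 4: appended to row 1. P = [[4]].
Insert 1: 1 bumps 4 from row 1; 4 starts row 2. P = [[1], [4]].
Insert 5: appended to row 1. P = [[1, 5], [4]].
Insert 3: 3 bumps 5 from row 1; 5 appends to row 2. P = [[1, 3], [4, 5]].
Insert 2: 2 bumps 3 from row 1; 3 bumps 4 from row 2; 4 starts row 3. P = [[1, 2], [3, 5], [4]].
Insert 6: appended to row 1. P = [[1, 2, 6], [3, 5], [4]].

So P = [[1, 2, 6], [3, 5], [4]], Q = [[1, 3, 6], [2, 4], [5]].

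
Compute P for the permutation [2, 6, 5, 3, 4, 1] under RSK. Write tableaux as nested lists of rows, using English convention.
P = [[1, 3, 4], [2], [5], [6]]

After inserting 2: P = [[2]].
After inserting 6: P = [[2, 6]].
After inserting 5: P = [[2, 5], [6]].
After inserting 3: P = [[2, 3], [5], [6]].
After inserting 4: P = [[2, 3, 4], [5], [6]].
After inserting 1: P = [[1, 3, 4], [2], [5], [6]].

So P = [[1, 3, 4], [2], [5], [6]].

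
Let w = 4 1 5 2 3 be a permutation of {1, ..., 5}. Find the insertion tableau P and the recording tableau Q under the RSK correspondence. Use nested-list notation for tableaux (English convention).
Insert each entry of the permutation into P by Schensted row insertion, recording in Q the position of each new cell.

Insert 4: appended to row 1. P = [[4]].
Insert 1: 1 bumps 4 from row 1; 4 starts row 2. P = [[1], [4]].
Insert 5: appended to row 1. P = [[1, 5], [4]].
Insert 2: 2 bumps 5 from row 1; 5 appends to row 2. P = [[1, 2], [4, 5]].
Insert 3: appended to row 1. P = [[1, 2, 3], [4, 5]].

So P = [[1, 2, 3], [4, 5]], Q = [[1, 3, 5], [2, 4]].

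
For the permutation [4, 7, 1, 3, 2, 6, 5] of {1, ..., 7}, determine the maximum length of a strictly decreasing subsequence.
3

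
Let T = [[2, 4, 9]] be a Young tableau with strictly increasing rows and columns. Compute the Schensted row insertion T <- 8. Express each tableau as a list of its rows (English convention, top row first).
[[2, 4, 8], [9]]

In row 1, 8 replaces 9 (the leftmost entry greater than 8); 9 is bumped to row 2. 9 starts a new row 2. The new tableau is [[2, 4, 8], [9]].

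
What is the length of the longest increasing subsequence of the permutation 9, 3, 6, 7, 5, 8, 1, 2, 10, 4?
5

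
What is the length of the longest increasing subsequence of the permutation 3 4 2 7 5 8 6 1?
4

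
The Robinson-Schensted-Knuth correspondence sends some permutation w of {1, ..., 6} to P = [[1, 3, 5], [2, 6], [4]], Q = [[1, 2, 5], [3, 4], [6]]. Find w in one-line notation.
4 6 2 3 5 1

Reverse the RSK construction: for i from n down to 1, find the cell of Q containing i, remove the entry at that cell from P, and reverse-bump it up through P; the value ejected from row 1 is w(i).

Step i=6: Q has 6 at row 3, column 1; remove 4 from row 3 of P and reverse-bump: 4 enters row 2 and ejects 2; 2 enters row 1 and ejects 1. So w(6) = 1. P is now [[2, 3, 5], [4, 6]].
Step i=5: Q has 5 at row 1, column 3; remove that cell from P, ejecting 5. So w(5) = 5. P is now [[2, 3], [4, 6]].
Step i=4: Q has 4 at row 2, column 2; remove 6 from row 2 of P and reverse-bump: 6 enters row 1 and ejects 3. So w(4) = 3. P is now [[2, 6], [4]].
Step i=3: Q has 3 at row 2, column 1; remove 4 from row 2 of P and reverse-bump: 4 enters row 1 and ejects 2. So w(3) = 2. P is now [[4, 6]].
Step i=2: Q has 2 at row 1, column 2; remove that cell from P, ejecting 6. So w(2) = 6. P is now [[4]].
Step i=1: Q has 1 at row 1, column 1; remove that cell from P, ejecting 4. So w(1) = 4. P is now [].

So w = 4 6 2 3 5 1.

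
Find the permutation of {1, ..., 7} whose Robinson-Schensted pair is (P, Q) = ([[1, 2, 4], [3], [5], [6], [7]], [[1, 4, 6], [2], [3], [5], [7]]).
Reverse the RSK construction: for i from n down to 1, find the cell of Q containing i, remove the entry at that cell from P, and reverse-bump it up through P; the value ejected from row 1 is w(i).

Step i=7: Q has 7 at row 5, column 1; remove 7 from row 5 of P and reverse-bump: 7 enters row 4 and ejects 6; 6 enters row 3 and ejects 5; 5 enters row 2 and ejects 3; 3 enters row 1 and ejects 2. So w(7) = 2. P is now [[1, 3, 4], [5], [6], [7]].
Step i=6: Q has 6 at row 1, column 3; remove that cell from P, ejecting 4. So w(6) = 4. P is now [[1, 3], [5], [6], [7]].
Step i=5: Q has 5 at row 4, column 1; remove 7 from row 4 of P and reverse-bump: 7 enters row 3 and ejects 6; 6 enters row 2 and ejects 5; 5 enters row 1 and ejects 3. So w(5) = 3. P is now [[1, 5], [6], [7]].
Step i=4: Q has 4 at row 1, column 2; remove that cell from P, ejecting 5. So w(4) = 5. P is now [[1], [6], [7]].
Step i=3: Q has 3 at row 3, column 1; remove 7 from row 3 of P and reverse-bump: 7 enters row 2 and ejects 6; 6 enters row 1 and ejects 1. So w(3) = 1. P is now [[6], [7]].
Step i=2: Q has 2 at row 2, column 1; remove 7 from row 2 of P and reverse-bump: 7 enters row 1 and ejects 6. So w(2) = 6. P is now [[7]].
Step i=1: Q has 1 at row 1, column 1; remove that cell from P, ejecting 7. So w(1) = 7. P is now [].

So w = 7 6 1 5 3 4 2.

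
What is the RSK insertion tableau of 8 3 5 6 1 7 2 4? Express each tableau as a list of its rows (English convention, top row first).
P = [[1, 2, 4, 7], [3, 5, 6], [8]]

Insert 8: appended to row 1. P = [[8]].
Insert 3: 3 bumps 8 from row 1; 8 starts row 2. P = [[3], [8]].
Insert 5: appended to row 1. P = [[3, 5], [8]].
Insert 6: appended to row 1. P = [[3, 5, 6], [8]].
Insert 1: 1 bumps 3 from row 1; 3 bumps 8 from row 2; 8 starts row 3. P = [[1, 5, 6], [3], [8]].
Insert 7: appended to row 1. P = [[1, 5, 6, 7], [3], [8]].
Insert 2: 2 bumps 5 from row 1; 5 appends to row 2. P = [[1, 2, 6, 7], [3, 5], [8]].
Insert 4: 4 bumps 6 from row 1; 6 appends to row 2. P = [[1, 2, 4, 7], [3, 5, 6], [8]].

So P = [[1, 2, 4, 7], [3, 5, 6], [8]].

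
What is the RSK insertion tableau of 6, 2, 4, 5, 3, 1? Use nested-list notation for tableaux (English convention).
P = [[1, 3, 5], [2], [4], [6]]

Insert 6: appended to row 1. P = [[6]].
Insert 2: 2 bumps 6 from row 1; 6 starts row 2. P = [[2], [6]].
Insert 4: appended to row 1. P = [[2, 4], [6]].
Insert 5: appended to row 1. P = [[2, 4, 5], [6]].
Insert 3: 3 bumps 4 from row 1; 4 bumps 6 from row 2; 6 starts row 3. P = [[2, 3, 5], [4], [6]].
Insert 1: 1 bumps 2 from row 1; 2 bumps 4 from row 2; 4 bumps 6 from row 3; 6 starts row 4. P = [[1, 3, 5], [2], [4], [6]].

So P = [[1, 3, 5], [2], [4], [6]].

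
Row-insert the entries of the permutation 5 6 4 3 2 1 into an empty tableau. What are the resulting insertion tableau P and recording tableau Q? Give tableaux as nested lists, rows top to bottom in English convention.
P = [[1, 6], [2], [3], [4], [5]], Q = [[1, 2], [3], [4], [5], [6]]

Insert each entry of the permutation into P by Schensted row insertion, recording in Q the position of each new cell.

After inserting 5: P = [[5]].
After inserting 6: P = [[5, 6]].
After inserting 4: P = [[4, 6], [5]].
After inserting 3: P = [[3, 6], [4], [5]].
After inserting 2: P = [[2, 6], [3], [4], [5]].
After inserting 1: P = [[1, 6], [2], [3], [4], [5]].

So P = [[1, 6], [2], [3], [4], [5]], Q = [[1, 2], [3], [4], [5], [6]].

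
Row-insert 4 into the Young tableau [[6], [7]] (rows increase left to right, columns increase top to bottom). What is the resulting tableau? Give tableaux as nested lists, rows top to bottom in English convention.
In row 1, 4 replaces 6 (the leftmost entry greater than 4); 6 is bumped to row 2. In row 2, 6 replaces 7 (the leftmost entry greater than 6); 7 is bumped to row 3. 7 starts a new row 3. The new tableau is [[4], [6], [7]].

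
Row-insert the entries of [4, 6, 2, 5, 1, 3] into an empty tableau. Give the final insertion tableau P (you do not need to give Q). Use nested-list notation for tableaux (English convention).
Insert 4: appended to row 1. P = [[4]].
Insert 6: appended to row 1. P = [[4, 6]].
Insert 2: 2 bumps 4 from row 1; 4 starts row 2. P = [[2, 6], [4]].
Insert 5: 5 bumps 6 from row 1; 6 appends to row 2. P = [[2, 5], [4, 6]].
Insert 1: 1 bumps 2 from row 1; 2 bumps 4 from row 2; 4 starts row 3. P = [[1, 5], [2, 6], [4]].
Insert 3: 3 bumps 5 from row 1; 5 bumps 6 from row 2; 6 appends to row 3. P = [[1, 3], [2, 5], [4, 6]].

So P = [[1, 3], [2, 5], [4, 6]].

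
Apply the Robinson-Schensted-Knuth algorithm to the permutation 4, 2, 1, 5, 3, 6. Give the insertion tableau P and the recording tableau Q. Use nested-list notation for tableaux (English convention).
Insert each entry of the permutation into P by Schensted row insertion, recording in Q the position of each new cell.

Insert 4: appended to row 1. P = [[4]].
Insert 2: 2 bumps 4 from row 1; 4 starts row 2. P = [[2], [4]].
Insert 1: 1 bumps 2 from row 1; 2 bumps 4 from row 2; 4 starts row 3. P = [[1], [2], [4]].
Insert 5: appended to row 1. P = [[1, 5], [2], [4]].
Insert 3: 3 bumps 5 from row 1; 5 appends to row 2. P = [[1, 3], [2, 5], [4]].
Insert 6: appended to row 1. P = [[1, 3, 6], [2, 5], [4]].

So P = [[1, 3, 6], [2, 5], [4]], Q = [[1, 4, 6], [2, 5], [3]].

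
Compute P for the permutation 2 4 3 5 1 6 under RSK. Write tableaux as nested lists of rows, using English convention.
After inserting 2: P = [[2]].
After inserting 4: P = [[2, 4]].
After inserting 3: P = [[2, 3], [4]].
After inserting 5: P = [[2, 3, 5], [4]].
After inserting 1: P = [[1, 3, 5], [2], [4]].
After inserting 6: P = [[1, 3, 5, 6], [2], [4]].

So P = [[1, 3, 5, 6], [2], [4]].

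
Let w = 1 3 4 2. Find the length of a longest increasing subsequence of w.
3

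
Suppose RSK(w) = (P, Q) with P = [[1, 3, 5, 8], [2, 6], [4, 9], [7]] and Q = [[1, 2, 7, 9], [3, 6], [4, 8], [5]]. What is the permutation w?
7 9 4 2 1 3 6 5 8

Reverse the RSK construction: for i from n down to 1, find the cell of Q containing i, remove the entry at that cell from P, and reverse-bump it up through P; the value ejected from row 1 is w(i).

Step i=9: Q has 9 at row 1, column 4; remove that cell from P, ejecting 8. So w(9) = 8. P is now [[1, 3, 5], [2, 6], [4, 9], [7]].
Step i=8: Q has 8 at row 3, column 2; remove 9 from row 3 of P and reverse-bump: 9 enters row 2 and ejects 6; 6 enters row 1 and ejects 5. So w(8) = 5. P is now [[1, 3, 6], [2, 9], [4], [7]].
Step i=7: Q has 7 at row 1, column 3; remove that cell from P, ejecting 6. So w(7) = 6. P is now [[1, 3], [2, 9], [4], [7]].
Step i=6: Q has 6 at row 2, column 2; remove 9 from row 2 of P and reverse-bump: 9 enters row 1 and ejects 3. So w(6) = 3. P is now [[1, 9], [2], [4], [7]].
Step i=5: Q has 5 at row 4, column 1; remove 7 from row 4 of P and reverse-bump: 7 enters row 3 and ejects 4; 4 enters row 2 and ejects 2; 2 enters row 1 and ejects 1. So w(5) = 1. P is now [[2, 9], [4], [7]].
Step i=4: Q has 4 at row 3, column 1; remove 7 from row 3 of P and reverse-bump: 7 enters row 2 and ejects 4; 4 enters row 1 and ejects 2. So w(4) = 2. P is now [[4, 9], [7]].
Step i=3: Q has 3 at row 2, column 1; remove 7 from row 2 of P and reverse-bump: 7 enters row 1 and ejects 4. So w(3) = 4. P is now [[7, 9]].
Step i=2: Q has 2 at row 1, column 2; remove that cell from P, ejecting 9. So w(2) = 9. P is now [[7]].
Step i=1: Q has 1 at row 1, column 1; remove that cell from P, ejecting 7. So w(1) = 7. P is now [].

So w = 7 9 4 2 1 3 6 5 8.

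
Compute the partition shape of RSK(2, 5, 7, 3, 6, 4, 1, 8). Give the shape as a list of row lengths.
Row-insert each entry into an empty tableau.

After inserting 2: P = [[2]].
After inserting 5: P = [[2, 5]].
After inserting 7: P = [[2, 5, 7]].
After inserting 3: P = [[2, 3, 7], [5]].
After inserting 6: P = [[2, 3, 6], [5, 7]].
After inserting 4: P = [[2, 3, 4], [5, 6], [7]].
After inserting 1: P = [[1, 3, 4], [2, 6], [5], [7]].
After inserting 8: P = [[1, 3, 4, 8], [2, 6], [5], [7]].

The final insertion tableau P = [[1, 3, 4, 8], [2, 6], [5], [7]] has shape [4, 2, 1, 1].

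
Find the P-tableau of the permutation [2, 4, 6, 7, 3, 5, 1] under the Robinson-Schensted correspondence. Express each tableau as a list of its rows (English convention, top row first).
Insert 2: appended to row 1. P = [[2]].
Insert 4: appended to row 1. P = [[2, 4]].
Insert 6: appended to row 1. P = [[2, 4, 6]].
Insert 7: appended to row 1. P = [[2, 4, 6, 7]].
Insert 3: 3 bumps 4 from row 1; 4 starts row 2. P = [[2, 3, 6, 7], [4]].
Insert 5: 5 bumps 6 from row 1; 6 appends to row 2. P = [[2, 3, 5, 7], [4, 6]].
Insert 1: 1 bumps 2 from row 1; 2 bumps 4 from row 2; 4 starts row 3. P = [[1, 3, 5, 7], [2, 6], [4]].

So P = [[1, 3, 5, 7], [2, 6], [4]].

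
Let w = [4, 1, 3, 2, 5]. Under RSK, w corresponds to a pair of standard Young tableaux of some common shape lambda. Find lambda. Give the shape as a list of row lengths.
[3, 1, 1]

Row-insert each entry into an empty tableau.

After inserting 4: P = [[4]].
After inserting 1: P = [[1], [4]].
After inserting 3: P = [[1, 3], [4]].
After inserting 2: P = [[1, 2], [3], [4]].
After inserting 5: P = [[1, 2, 5], [3], [4]].

The final insertion tableau P = [[1, 2, 5], [3], [4]] has shape [3, 1, 1].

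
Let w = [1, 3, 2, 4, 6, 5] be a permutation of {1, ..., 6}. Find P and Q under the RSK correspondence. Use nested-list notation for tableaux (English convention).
P = [[1, 2, 4, 5], [3, 6]], Q = [[1, 2, 4, 5], [3, 6]]

Insert each entry of the permutation into P by Schensted row insertion, recording in Q the position of each new cell.

Insert 1: appended to row 1. P = [[1]].
Insert 3: appended to row 1. P = [[1, 3]].
Insert 2: 2 bumps 3 from row 1; 3 starts row 2. P = [[1, 2], [3]].
Insert 4: appended to row 1. P = [[1, 2, 4], [3]].
Insert 6: appended to row 1. P = [[1, 2, 4, 6], [3]].
Insert 5: 5 bumps 6 from row 1; 6 appends to row 2. P = [[1, 2, 4, 5], [3, 6]].

So P = [[1, 2, 4, 5], [3, 6]], Q = [[1, 2, 4, 5], [3, 6]].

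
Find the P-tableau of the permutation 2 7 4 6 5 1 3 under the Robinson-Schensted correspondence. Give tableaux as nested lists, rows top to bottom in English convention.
Insert 2: appended to row 1. P = [[2]].
Insert 7: appended to row 1. P = [[2, 7]].
Insert 4: 4 bumps 7 from row 1; 7 starts row 2. P = [[2, 4], [7]].
Insert 6: appended to row 1. P = [[2, 4, 6], [7]].
Insert 5: 5 bumps 6 from row 1; 6 bumps 7 from row 2; 7 starts row 3. P = [[2, 4, 5], [6], [7]].
Insert 1: 1 bumps 2 from row 1; 2 bumps 6 from row 2; 6 bumps 7 from row 3; 7 starts row 4. P = [[1, 4, 5], [2], [6], [7]].
Insert 3: 3 bumps 4 from row 1; 4 appends to row 2. P = [[1, 3, 5], [2, 4], [6], [7]].

So P = [[1, 3, 5], [2, 4], [6], [7]].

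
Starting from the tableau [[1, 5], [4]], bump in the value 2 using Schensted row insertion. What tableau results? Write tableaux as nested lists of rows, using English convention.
[[1, 2], [4, 5]]

In row 1, 2 replaces 5 (the leftmost entry greater than 2); 5 is bumped to row 2. 5 is appended to row 2. The new tableau is [[1, 2], [4, 5]].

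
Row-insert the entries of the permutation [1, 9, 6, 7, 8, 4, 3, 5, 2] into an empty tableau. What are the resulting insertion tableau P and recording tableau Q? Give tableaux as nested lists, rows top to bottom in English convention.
Insert each entry of the permutation into P by Schensted row insertion, recording in Q the position of each new cell.

Insert 1: appended to row 1. P = [[1]].
Insert 9: appended to row 1. P = [[1, 9]].
Insert 6: 6 bumps 9 from row 1; 9 starts row 2. P = [[1, 6], [9]].
Insert 7: appended to row 1. P = [[1, 6, 7], [9]].
Insert 8: appended to row 1. P = [[1, 6, 7, 8], [9]].
Insert 4: 4 bumps 6 from row 1; 6 bumps 9 from row 2; 9 starts row 3. P = [[1, 4, 7, 8], [6], [9]].
Insert 3: 3 bumps 4 from row 1; 4 bumps 6 from row 2; 6 bumps 9 from row 3; 9 starts row 4. P = [[1, 3, 7, 8], [4], [6], [9]].
Insert 5: 5 bumps 7 from row 1; 7 appends to row 2. P = [[1, 3, 5, 8], [4, 7], [6], [9]].
Insert 2: 2 bumps 3 from row 1; 3 bumps 4 from row 2; 4 bumps 6 from row 3; 6 bumps 9 from row 4; 9 starts row 5. P = [[1, 2, 5, 8], [3, 7], [4], [6], [9]].

So P = [[1, 2, 5, 8], [3, 7], [4], [6], [9]], Q = [[1, 2, 4, 5], [3, 8], [6], [7], [9]].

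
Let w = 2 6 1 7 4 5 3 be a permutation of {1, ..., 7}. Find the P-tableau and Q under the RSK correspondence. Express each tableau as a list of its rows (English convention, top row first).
Insert each entry of the permutation into P by Schensted row insertion, recording in Q the position of each new cell.

Insert 2: appended to row 1. P = [[2]].
Insert 6: appended to row 1. P = [[2, 6]].
Insert 1: 1 bumps 2 from row 1; 2 starts row 2. P = [[1, 6], [2]].
Insert 7: appended to row 1. P = [[1, 6, 7], [2]].
Insert 4: 4 bumps 6 from row 1; 6 appends to row 2. P = [[1, 4, 7], [2, 6]].
Insert 5: 5 bumps 7 from row 1; 7 appends to row 2. P = [[1, 4, 5], [2, 6, 7]].
Insert 3: 3 bumps 4 from row 1; 4 bumps 6 from row 2; 6 starts row 3. P = [[1, 3, 5], [2, 4, 7], [6]].

So P = [[1, 3, 5], [2, 4, 7], [6]], Q = [[1, 2, 4], [3, 5, 6], [7]].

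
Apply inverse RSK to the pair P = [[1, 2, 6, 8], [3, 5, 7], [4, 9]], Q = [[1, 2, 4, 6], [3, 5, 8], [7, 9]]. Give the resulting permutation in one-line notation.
Reverse the RSK construction: for i from n down to 1, find the cell of Q containing i, remove the entry at that cell from P, and reverse-bump it up through P; the value ejected from row 1 is w(i).

Step i=9: Q has 9 at row 3, column 2; remove 9 from row 3 of P and reverse-bump: 9 enters row 2 and ejects 7; 7 enters row 1 and ejects 6. So w(9) = 6. P is now [[1, 2, 7, 8], [3, 5, 9], [4]].
Step i=8: Q has 8 at row 2, column 3; remove 9 from row 2 of P and reverse-bump: 9 enters row 1 and ejects 8. So w(8) = 8. P is now [[1, 2, 7, 9], [3, 5], [4]].
Step i=7: Q has 7 at row 3, column 1; remove 4 from row 3 of P and reverse-bump: 4 enters row 2 and ejects 3; 3 enters row 1 and ejects 2. So w(7) = 2. P is now [[1, 3, 7, 9], [4, 5]].
Step i=6: Q has 6 at row 1, column 4; remove that cell from P, ejecting 9. So w(6) = 9. P is now [[1, 3, 7], [4, 5]].
Step i=5: Q has 5 at row 2, column 2; remove 5 from row 2 of P and reverse-bump: 5 enters row 1 and ejects 3. So w(5) = 3. P is now [[1, 5, 7], [4]].
Step i=4: Q has 4 at row 1, column 3; remove that cell from P, ejecting 7. So w(4) = 7. P is now [[1, 5], [4]].
Step i=3: Q has 3 at row 2, column 1; remove 4 from row 2 of P and reverse-bump: 4 enters row 1 and ejects 1. So w(3) = 1. P is now [[4, 5]].
Step i=2: Q has 2 at row 1, column 2; remove that cell from P, ejecting 5. So w(2) = 5. P is now [[4]].
Step i=1: Q has 1 at row 1, column 1; remove that cell from P, ejecting 4. So w(1) = 4. P is now [].

So w = 4 5 1 7 3 9 2 8 6.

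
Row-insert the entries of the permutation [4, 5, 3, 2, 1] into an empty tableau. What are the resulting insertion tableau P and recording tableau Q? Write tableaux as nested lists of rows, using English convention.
P = [[1, 5], [2], [3], [4]], Q = [[1, 2], [3], [4], [5]]

Insert each entry of the permutation into P by Schensted row insertion, recording in Q the position of each new cell.

Insert 4: appended to row 1. P = [[4]].
Insert 5: appended to row 1. P = [[4, 5]].
Insert 3: 3 bumps 4 from row 1; 4 starts row 2. P = [[3, 5], [4]].
Insert 2: 2 bumps 3 from row 1; 3 bumps 4 from row 2; 4 starts row 3. P = [[2, 5], [3], [4]].
Insert 1: 1 bumps 2 from row 1; 2 bumps 3 from row 2; 3 bumps 4 from row 3; 4 starts row 4. P = [[1, 5], [2], [3], [4]].

So P = [[1, 5], [2], [3], [4]], Q = [[1, 2], [3], [4], [5]].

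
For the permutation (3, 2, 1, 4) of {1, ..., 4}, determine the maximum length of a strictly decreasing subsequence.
3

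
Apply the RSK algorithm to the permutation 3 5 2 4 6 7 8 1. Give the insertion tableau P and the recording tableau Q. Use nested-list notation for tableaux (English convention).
P = [[1, 4, 6, 7, 8], [2, 5], [3]], Q = [[1, 2, 5, 6, 7], [3, 4], [8]]

Insert each entry of the permutation into P by Schensted row insertion, recording in Q the position of each new cell.

Insert 3: appended to row 1. P = [[3]].
Insert 5: appended to row 1. P = [[3, 5]].
Insert 2: 2 bumps 3 from row 1; 3 starts row 2. P = [[2, 5], [3]].
Insert 4: 4 bumps 5 from row 1; 5 appends to row 2. P = [[2, 4], [3, 5]].
Insert 6: appended to row 1. P = [[2, 4, 6], [3, 5]].
Insert 7: appended to row 1. P = [[2, 4, 6, 7], [3, 5]].
Insert 8: appended to row 1. P = [[2, 4, 6, 7, 8], [3, 5]].
Insert 1: 1 bumps 2 from row 1; 2 bumps 3 from row 2; 3 starts row 3. P = [[1, 4, 6, 7, 8], [2, 5], [3]].

So P = [[1, 4, 6, 7, 8], [2, 5], [3]], Q = [[1, 2, 5, 6, 7], [3, 4], [8]].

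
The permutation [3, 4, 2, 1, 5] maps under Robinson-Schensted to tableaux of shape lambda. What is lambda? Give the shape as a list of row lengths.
[3, 1, 1]

Row-insert each entry into an empty tableau.

After inserting 3: P = [[3]].
After inserting 4: P = [[3, 4]].
After inserting 2: P = [[2, 4], [3]].
After inserting 1: P = [[1, 4], [2], [3]].
After inserting 5: P = [[1, 4, 5], [2], [3]].

The final insertion tableau P = [[1, 4, 5], [2], [3]] has shape [3, 1, 1].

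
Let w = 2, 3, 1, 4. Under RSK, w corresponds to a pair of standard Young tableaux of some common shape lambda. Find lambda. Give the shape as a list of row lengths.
[3, 1]

Row-insert each entry into an empty tableau.

After inserting 2: P = [[2]].
After inserting 3: P = [[2, 3]].
After inserting 1: P = [[1, 3], [2]].
After inserting 4: P = [[1, 3, 4], [2]].

The final insertion tableau P = [[1, 3, 4], [2]] has shape [3, 1].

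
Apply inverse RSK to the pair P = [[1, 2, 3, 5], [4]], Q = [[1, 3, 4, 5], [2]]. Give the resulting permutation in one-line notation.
Reverse the RSK construction: for i from n down to 1, find the cell of Q containing i, remove the entry at that cell from P, and reverse-bump it up through P; the value ejected from row 1 is w(i).

Step i=5: Q has 5 at row 1, column 4; remove that cell from P, ejecting 5. So w(5) = 5. P is now [[1, 2, 3], [4]].
Step i=4: Q has 4 at row 1, column 3; remove that cell from P, ejecting 3. So w(4) = 3. P is now [[1, 2], [4]].
Step i=3: Q has 3 at row 1, column 2; remove that cell from P, ejecting 2. So w(3) = 2. P is now [[1], [4]].
Step i=2: Q has 2 at row 2, column 1; remove 4 from row 2 of P and reverse-bump: 4 enters row 1 and ejects 1. So w(2) = 1. P is now [[4]].
Step i=1: Q has 1 at row 1, column 1; remove that cell from P, ejecting 4. So w(1) = 4. P is now [].

So w = 4 1 2 3 5.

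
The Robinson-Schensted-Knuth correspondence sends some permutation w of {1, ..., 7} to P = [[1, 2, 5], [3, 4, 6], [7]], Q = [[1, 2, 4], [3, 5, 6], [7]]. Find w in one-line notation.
3 4 1 7 2 6 5

Reverse the RSK construction: for i from n down to 1, find the cell of Q containing i, remove the entry at that cell from P, and reverse-bump it up through P; the value ejected from row 1 is w(i).

Step i=7: Q has 7 at row 3, column 1; remove 7 from row 3 of P and reverse-bump: 7 enters row 2 and ejects 6; 6 enters row 1 and ejects 5. So w(7) = 5. P is now [[1, 2, 6], [3, 4, 7]].
Step i=6: Q has 6 at row 2, column 3; remove 7 from row 2 of P and reverse-bump: 7 enters row 1 and ejects 6. So w(6) = 6. P is now [[1, 2, 7], [3, 4]].
Step i=5: Q has 5 at row 2, column 2; remove 4 from row 2 of P and reverse-bump: 4 enters row 1 and ejects 2. So w(5) = 2. P is now [[1, 4, 7], [3]].
Step i=4: Q has 4 at row 1, column 3; remove that cell from P, ejecting 7. So w(4) = 7. P is now [[1, 4], [3]].
Step i=3: Q has 3 at row 2, column 1; remove 3 from row 2 of P and reverse-bump: 3 enters row 1 and ejects 1. So w(3) = 1. P is now [[3, 4]].
Step i=2: Q has 2 at row 1, column 2; remove that cell from P, ejecting 4. So w(2) = 4. P is now [[3]].
Step i=1: Q has 1 at row 1, column 1; remove that cell from P, ejecting 3. So w(1) = 3. P is now [].

So w = 3 4 1 7 2 6 5.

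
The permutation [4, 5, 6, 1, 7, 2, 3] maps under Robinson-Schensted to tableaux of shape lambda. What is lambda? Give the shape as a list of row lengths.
Row-insert each entry into an empty tableau.

After inserting 4: P = [[4]].
After inserting 5: P = [[4, 5]].
After inserting 6: P = [[4, 5, 6]].
After inserting 1: P = [[1, 5, 6], [4]].
After inserting 7: P = [[1, 5, 6, 7], [4]].
After inserting 2: P = [[1, 2, 6, 7], [4, 5]].
After inserting 3: P = [[1, 2, 3, 7], [4, 5, 6]].

The final insertion tableau P = [[1, 2, 3, 7], [4, 5, 6]] has shape [4, 3].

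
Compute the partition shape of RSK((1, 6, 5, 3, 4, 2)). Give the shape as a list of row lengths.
[3, 1, 1, 1]

Row-insert each entry into an empty tableau.

After inserting 1: P = [[1]].
After inserting 6: P = [[1, 6]].
After inserting 5: P = [[1, 5], [6]].
After inserting 3: P = [[1, 3], [5], [6]].
After inserting 4: P = [[1, 3, 4], [5], [6]].
After inserting 2: P = [[1, 2, 4], [3], [5], [6]].

The final insertion tableau P = [[1, 2, 4], [3], [5], [6]] has shape [3, 1, 1, 1].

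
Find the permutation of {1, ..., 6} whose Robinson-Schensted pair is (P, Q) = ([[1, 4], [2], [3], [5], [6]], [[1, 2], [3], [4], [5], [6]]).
3 6 5 4 2 1

Reverse the RSK construction: for i from n down to 1, find the cell of Q containing i, remove the entry at that cell from P, and reverse-bump it up through P; the value ejected from row 1 is w(i).

Step i=6: Q has 6 at row 5, column 1; remove 6 from row 5 of P and reverse-bump: 6 enters row 4 and ejects 5; 5 enters row 3 and ejects 3; 3 enters row 2 and ejects 2; 2 enters row 1 and ejects 1. So w(6) = 1. P is now [[2, 4], [3], [5], [6]].
Step i=5: Q has 5 at row 4, column 1; remove 6 from row 4 of P and reverse-bump: 6 enters row 3 and ejects 5; 5 enters row 2 and ejects 3; 3 enters row 1 and ejects 2. So w(5) = 2. P is now [[3, 4], [5], [6]].
Step i=4: Q has 4 at row 3, column 1; remove 6 from row 3 of P and reverse-bump: 6 enters row 2 and ejects 5; 5 enters row 1 and ejects 4. So w(4) = 4. P is now [[3, 5], [6]].
Step i=3: Q has 3 at row 2, column 1; remove 6 from row 2 of P and reverse-bump: 6 enters row 1 and ejects 5. So w(3) = 5. P is now [[3, 6]].
Step i=2: Q has 2 at row 1, column 2; remove that cell from P, ejecting 6. So w(2) = 6. P is now [[3]].
Step i=1: Q has 1 at row 1, column 1; remove that cell from P, ejecting 3. So w(1) = 3. P is now [].

So w = 3 6 5 4 2 1.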